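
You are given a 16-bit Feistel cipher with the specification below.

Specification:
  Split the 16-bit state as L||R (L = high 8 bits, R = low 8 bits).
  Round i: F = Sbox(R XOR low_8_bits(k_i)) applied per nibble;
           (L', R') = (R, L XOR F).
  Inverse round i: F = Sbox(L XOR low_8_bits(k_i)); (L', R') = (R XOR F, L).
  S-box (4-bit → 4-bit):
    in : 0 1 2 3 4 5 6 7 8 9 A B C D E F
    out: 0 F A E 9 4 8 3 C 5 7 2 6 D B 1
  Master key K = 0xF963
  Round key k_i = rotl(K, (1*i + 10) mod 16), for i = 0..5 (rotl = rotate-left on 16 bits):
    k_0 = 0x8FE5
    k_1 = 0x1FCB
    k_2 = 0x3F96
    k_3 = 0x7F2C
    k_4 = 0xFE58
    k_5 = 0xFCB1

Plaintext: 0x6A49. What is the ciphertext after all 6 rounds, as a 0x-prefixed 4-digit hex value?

s_0 = plaintext = 0x6A49
s_1 = Round(s_0, k_0) = 0x491C
s_2 = Round(s_1, k_1) = 0x1C9A
s_3 = Round(s_2, k_2) = 0x9A1A
s_4 = Round(s_3, k_3) = 0x1A72
s_5 = Round(s_4, k_4) = 0x72BD
s_6 = Round(s_5, k_5) = 0xBD74

0xBD74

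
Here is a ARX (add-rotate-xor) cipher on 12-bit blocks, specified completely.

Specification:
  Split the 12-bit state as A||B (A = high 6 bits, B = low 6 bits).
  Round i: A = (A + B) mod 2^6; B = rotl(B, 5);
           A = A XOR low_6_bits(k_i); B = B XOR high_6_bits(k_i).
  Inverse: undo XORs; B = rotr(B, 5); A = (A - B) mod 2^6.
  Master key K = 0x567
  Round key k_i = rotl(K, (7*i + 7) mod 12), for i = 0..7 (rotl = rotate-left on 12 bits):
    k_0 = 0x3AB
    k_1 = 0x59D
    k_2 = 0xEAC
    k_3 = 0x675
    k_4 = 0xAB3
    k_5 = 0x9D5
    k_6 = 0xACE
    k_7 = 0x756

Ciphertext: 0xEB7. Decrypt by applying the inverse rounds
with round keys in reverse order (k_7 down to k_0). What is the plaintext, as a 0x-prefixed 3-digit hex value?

s_0 = ciphertext = 0xEB7
s_1 = InvRound(s_0, k_7) = 0x5D5
s_2 = InvRound(s_1, k_6) = 0x73D
s_3 = InvRound(s_2, k_5) = 0x574
s_4 = InvRound(s_3, k_4) = 0xABC
s_5 = InvRound(s_4, k_3) = 0x50B
s_6 = InvRound(s_5, k_2) = 0x563
s_7 = InvRound(s_6, k_1) = 0x76B
s_8 = InvRound(s_7, k_0) = 0xACB

0xACB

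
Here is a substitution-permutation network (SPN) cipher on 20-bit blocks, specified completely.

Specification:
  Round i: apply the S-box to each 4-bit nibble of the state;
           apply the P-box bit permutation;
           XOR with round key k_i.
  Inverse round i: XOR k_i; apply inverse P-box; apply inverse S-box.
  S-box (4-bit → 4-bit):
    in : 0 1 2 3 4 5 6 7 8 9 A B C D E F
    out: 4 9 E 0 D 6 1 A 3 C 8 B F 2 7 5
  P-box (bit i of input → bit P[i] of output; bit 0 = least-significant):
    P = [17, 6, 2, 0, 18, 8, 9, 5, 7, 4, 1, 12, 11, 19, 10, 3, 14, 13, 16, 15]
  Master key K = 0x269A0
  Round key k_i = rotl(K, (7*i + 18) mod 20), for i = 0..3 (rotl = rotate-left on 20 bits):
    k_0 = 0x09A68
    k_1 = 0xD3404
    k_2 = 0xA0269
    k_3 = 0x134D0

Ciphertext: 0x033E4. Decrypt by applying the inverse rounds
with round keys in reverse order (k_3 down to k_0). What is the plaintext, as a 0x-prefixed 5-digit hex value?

s_0 = ciphertext = 0x033E4
s_1 = InvRound(s_0, k_3) = 0x00D20
s_2 = InvRound(s_1, k_2) = 0x3C35B
s_3 = InvRound(s_2, k_1) = 0xB22EC
s_4 = InvRound(s_3, k_0) = 0x2813F

0x2813F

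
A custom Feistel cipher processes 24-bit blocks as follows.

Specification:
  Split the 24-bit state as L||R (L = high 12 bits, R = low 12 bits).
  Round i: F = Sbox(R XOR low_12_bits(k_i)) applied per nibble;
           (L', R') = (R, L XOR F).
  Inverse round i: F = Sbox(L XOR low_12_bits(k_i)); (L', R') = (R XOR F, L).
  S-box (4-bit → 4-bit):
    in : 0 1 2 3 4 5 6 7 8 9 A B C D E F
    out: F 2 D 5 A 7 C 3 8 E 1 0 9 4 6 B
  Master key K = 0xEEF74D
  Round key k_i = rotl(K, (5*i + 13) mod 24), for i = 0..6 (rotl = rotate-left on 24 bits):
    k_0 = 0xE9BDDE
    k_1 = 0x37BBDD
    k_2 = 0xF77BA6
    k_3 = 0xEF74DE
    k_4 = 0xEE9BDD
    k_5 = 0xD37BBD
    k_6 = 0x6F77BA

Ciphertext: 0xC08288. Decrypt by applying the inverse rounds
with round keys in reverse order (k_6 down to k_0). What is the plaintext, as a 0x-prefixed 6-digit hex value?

s_0 = ciphertext = 0xC08288
s_1 = InvRound(s_0, k_6) = 0x285C08
s_2 = InvRound(s_1, k_5) = 0x250285
s_3 = InvRound(s_2, k_4) = 0xC01250
s_4 = InvRound(s_3, k_3) = 0xA1BC01
s_5 = InvRound(s_4, k_2) = 0xE05A1B
s_6 = InvRound(s_5, k_1) = 0xD53E05
s_7 = InvRound(s_6, k_0) = 0x181D53

0x181D53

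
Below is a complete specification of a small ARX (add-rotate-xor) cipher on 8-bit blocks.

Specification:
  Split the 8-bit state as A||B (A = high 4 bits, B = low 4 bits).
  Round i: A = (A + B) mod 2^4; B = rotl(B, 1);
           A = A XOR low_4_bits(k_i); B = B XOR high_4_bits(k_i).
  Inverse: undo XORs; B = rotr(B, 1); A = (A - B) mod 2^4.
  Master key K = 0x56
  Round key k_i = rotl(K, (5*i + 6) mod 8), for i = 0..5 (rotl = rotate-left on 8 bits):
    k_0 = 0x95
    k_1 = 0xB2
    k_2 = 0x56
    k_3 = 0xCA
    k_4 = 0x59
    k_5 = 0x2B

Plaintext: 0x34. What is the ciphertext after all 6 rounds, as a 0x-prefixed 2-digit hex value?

s_0 = plaintext = 0x34
s_1 = Round(s_0, k_0) = 0x21
s_2 = Round(s_1, k_1) = 0x19
s_3 = Round(s_2, k_2) = 0xC6
s_4 = Round(s_3, k_3) = 0x80
s_5 = Round(s_4, k_4) = 0x15
s_6 = Round(s_5, k_5) = 0xD8

0xD8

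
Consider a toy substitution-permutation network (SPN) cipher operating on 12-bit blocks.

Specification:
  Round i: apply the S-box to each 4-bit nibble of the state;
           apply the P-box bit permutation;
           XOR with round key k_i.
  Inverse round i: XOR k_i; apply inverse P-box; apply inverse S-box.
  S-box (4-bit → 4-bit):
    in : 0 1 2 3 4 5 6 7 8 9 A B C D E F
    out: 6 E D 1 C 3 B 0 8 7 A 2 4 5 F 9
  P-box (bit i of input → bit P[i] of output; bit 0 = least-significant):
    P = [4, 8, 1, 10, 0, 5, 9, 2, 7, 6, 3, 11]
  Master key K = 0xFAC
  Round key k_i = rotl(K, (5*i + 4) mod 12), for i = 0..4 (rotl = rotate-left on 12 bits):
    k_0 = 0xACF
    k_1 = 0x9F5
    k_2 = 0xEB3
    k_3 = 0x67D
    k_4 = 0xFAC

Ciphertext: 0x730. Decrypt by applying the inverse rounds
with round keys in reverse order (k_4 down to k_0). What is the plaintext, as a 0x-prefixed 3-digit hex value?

0x0DD

s_0 = ciphertext = 0x730
s_1 = InvRound(s_0, k_4) = 0x283
s_2 = InvRound(s_1, k_3) = 0x9A2
s_3 = InvRound(s_2, k_2) = 0x7D6
s_4 = InvRound(s_3, k_1) = 0x894
s_5 = InvRound(s_4, k_0) = 0x0DD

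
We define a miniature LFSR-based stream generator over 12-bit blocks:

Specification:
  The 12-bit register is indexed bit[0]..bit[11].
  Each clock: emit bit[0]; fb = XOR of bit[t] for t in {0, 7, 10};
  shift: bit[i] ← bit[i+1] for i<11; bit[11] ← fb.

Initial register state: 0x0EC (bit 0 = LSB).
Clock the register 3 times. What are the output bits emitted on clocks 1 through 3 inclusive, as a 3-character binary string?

reg_0 = 0x0EC
clock 1: out=0, reg = 0x876
clock 2: out=0, reg = 0x43B
clock 3: out=1, reg = 0x21D

001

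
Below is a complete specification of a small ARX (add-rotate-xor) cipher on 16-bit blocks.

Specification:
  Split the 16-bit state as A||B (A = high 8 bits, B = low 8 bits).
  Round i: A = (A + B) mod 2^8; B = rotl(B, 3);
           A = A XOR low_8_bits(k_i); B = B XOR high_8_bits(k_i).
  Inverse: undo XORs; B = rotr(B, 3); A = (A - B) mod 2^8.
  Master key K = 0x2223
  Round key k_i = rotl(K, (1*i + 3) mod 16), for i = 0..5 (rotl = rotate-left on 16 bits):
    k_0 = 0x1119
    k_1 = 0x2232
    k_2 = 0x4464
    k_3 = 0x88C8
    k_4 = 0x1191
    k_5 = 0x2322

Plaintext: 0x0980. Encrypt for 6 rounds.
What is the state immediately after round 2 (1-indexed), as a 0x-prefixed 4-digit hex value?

0x978A

s_0 = plaintext = 0x0980
s_1 = Round(s_0, k_0) = 0x9015
s_2 = Round(s_1, k_1) = 0x978A
s_3 = Round(s_2, k_2) = 0x4510
s_4 = Round(s_3, k_3) = 0x9D08
s_5 = Round(s_4, k_4) = 0x3451
s_6 = Round(s_5, k_5) = 0xA7A9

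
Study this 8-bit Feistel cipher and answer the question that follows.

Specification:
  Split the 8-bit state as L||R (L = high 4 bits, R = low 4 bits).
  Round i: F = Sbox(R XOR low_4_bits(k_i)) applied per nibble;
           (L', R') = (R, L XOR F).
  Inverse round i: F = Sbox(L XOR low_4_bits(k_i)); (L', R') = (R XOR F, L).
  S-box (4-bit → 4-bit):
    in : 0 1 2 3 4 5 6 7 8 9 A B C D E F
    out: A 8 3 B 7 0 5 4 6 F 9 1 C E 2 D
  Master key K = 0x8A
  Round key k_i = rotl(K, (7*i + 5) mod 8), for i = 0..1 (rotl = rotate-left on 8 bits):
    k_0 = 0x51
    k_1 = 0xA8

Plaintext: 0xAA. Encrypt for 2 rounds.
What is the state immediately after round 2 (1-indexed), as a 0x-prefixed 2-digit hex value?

s_0 = plaintext = 0xAA
s_1 = Round(s_0, k_0) = 0xAB
s_2 = Round(s_1, k_1) = 0xB1

0xB1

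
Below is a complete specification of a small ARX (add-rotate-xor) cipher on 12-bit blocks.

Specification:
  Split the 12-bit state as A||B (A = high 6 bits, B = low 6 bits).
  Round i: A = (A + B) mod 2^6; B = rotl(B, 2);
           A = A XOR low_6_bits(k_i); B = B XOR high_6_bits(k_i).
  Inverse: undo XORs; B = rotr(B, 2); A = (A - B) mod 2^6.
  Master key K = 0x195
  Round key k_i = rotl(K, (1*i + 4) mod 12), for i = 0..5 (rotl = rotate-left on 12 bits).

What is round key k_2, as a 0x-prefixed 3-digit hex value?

K = 0x195
k_0 = rotl(K, (1*0+4) mod 12) = rotl(K, 4) = 0x951
k_1 = rotl(K, (1*1+4) mod 12) = rotl(K, 5) = 0x2A3
k_2 = rotl(K, (1*2+4) mod 12) = rotl(K, 6) = 0x546

0x546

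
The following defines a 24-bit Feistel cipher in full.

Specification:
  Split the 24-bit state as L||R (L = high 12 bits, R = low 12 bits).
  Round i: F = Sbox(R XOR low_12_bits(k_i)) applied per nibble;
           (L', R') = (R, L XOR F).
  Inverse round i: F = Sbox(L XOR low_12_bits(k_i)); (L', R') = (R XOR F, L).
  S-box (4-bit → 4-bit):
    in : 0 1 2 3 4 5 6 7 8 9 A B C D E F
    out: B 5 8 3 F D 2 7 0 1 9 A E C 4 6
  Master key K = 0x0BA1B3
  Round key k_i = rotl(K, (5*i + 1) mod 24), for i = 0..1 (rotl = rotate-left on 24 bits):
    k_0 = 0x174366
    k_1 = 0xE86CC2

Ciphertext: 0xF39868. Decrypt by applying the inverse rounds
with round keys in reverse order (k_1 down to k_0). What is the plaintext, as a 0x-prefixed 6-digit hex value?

s_0 = ciphertext = 0xF39868
s_1 = InvRound(s_0, k_1) = 0xB02F39
s_2 = InvRound(s_1, k_0) = 0xF16B02

0xF16B02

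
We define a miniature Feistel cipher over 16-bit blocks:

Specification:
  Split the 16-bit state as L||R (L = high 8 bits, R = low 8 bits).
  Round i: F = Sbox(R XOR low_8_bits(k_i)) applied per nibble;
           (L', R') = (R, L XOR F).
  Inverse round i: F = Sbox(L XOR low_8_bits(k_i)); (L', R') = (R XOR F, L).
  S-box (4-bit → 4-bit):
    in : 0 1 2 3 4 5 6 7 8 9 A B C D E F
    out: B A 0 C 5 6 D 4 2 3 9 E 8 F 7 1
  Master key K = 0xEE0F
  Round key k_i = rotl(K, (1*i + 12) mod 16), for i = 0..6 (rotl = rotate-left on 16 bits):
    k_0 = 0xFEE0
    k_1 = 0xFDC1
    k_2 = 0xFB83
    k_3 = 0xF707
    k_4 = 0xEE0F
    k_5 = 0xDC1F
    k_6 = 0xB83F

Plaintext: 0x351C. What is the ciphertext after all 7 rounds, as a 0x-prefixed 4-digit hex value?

s_0 = plaintext = 0x351C
s_1 = Round(s_0, k_0) = 0x1C2D
s_2 = Round(s_1, k_1) = 0x2D64
s_3 = Round(s_2, k_2) = 0x6459
s_4 = Round(s_3, k_3) = 0x5903
s_5 = Round(s_4, k_4) = 0x03E1
s_6 = Round(s_5, k_5) = 0xE114
s_7 = Round(s_6, k_6) = 0x14EF

0x14EF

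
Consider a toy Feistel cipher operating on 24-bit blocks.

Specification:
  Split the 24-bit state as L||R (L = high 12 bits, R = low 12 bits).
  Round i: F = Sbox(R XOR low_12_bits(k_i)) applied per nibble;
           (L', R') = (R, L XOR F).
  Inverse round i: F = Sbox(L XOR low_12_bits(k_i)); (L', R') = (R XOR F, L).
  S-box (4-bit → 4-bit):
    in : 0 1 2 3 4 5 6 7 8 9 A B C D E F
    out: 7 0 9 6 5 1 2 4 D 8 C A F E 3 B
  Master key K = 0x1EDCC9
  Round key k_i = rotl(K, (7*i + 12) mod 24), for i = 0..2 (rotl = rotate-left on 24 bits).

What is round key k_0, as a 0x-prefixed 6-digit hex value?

K = 0x1EDCC9
k_0 = rotl(K, (7*0+12) mod 24) = rotl(K, 12) = 0xCC91ED

0xCC91ED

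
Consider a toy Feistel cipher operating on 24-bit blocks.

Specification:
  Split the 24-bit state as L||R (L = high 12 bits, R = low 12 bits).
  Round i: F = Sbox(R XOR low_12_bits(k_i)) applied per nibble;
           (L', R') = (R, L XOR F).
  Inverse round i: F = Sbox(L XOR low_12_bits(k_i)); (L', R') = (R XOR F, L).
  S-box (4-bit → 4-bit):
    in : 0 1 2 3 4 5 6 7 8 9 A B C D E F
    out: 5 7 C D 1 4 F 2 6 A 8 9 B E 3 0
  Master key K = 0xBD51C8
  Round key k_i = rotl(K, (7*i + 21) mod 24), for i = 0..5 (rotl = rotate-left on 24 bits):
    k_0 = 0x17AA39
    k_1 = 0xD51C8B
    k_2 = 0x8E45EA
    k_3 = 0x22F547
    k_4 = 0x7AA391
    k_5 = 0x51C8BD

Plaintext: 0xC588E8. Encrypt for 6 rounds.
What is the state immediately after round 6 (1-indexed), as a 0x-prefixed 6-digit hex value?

s_0 = plaintext = 0xC588E8
s_1 = Round(s_0, k_0) = 0x8E80BF
s_2 = Round(s_1, k_1) = 0x0BF339
s_3 = Round(s_2, k_2) = 0x339F52
s_4 = Round(s_3, k_3) = 0xF52B4D
s_5 = Round(s_4, k_4) = 0xB4D9B9
s_6 = Round(s_5, k_5) = 0x9B9C1C

0x9B9C1C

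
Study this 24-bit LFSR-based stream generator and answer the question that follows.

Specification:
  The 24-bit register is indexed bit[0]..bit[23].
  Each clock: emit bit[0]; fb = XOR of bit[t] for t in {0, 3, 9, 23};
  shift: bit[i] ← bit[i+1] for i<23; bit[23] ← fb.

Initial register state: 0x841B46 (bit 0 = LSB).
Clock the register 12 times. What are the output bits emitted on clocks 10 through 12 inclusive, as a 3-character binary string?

reg_0 = 0x841B46
clock 1: out=0, reg = 0x420DA3
clock 2: out=1, reg = 0xA106D1
clock 3: out=1, reg = 0xD08368
clock 4: out=0, reg = 0xE841B4
clock 5: out=0, reg = 0xF420DA
clock 6: out=0, reg = 0x7A106D
clock 7: out=1, reg = 0x3D0836
clock 8: out=0, reg = 0x1E841B
clock 9: out=1, reg = 0x0F420D
clock 10: out=1, reg = 0x87A106
clock 11: out=0, reg = 0xC3D083
clock 12: out=1, reg = 0x61E841

101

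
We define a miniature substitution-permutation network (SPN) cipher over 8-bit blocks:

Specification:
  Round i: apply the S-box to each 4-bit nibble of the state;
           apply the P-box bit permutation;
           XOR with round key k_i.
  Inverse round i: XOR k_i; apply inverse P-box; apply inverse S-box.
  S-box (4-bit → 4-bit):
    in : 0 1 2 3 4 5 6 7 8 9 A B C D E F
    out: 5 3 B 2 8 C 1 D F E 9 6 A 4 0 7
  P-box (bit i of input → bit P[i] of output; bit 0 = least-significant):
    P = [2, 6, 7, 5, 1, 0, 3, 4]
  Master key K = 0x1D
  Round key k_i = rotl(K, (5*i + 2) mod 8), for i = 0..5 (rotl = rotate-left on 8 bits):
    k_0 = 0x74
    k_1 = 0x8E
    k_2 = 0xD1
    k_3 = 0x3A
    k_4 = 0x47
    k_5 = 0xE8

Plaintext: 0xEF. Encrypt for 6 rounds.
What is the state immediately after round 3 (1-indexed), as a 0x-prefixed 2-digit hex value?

s_0 = plaintext = 0xEF
s_1 = Round(s_0, k_0) = 0xB0
s_2 = Round(s_1, k_1) = 0x03
s_3 = Round(s_2, k_2) = 0x9B
s_4 = Round(s_3, k_3) = 0xE3
s_5 = Round(s_4, k_4) = 0x07
s_6 = Round(s_5, k_5) = 0x46

0x9B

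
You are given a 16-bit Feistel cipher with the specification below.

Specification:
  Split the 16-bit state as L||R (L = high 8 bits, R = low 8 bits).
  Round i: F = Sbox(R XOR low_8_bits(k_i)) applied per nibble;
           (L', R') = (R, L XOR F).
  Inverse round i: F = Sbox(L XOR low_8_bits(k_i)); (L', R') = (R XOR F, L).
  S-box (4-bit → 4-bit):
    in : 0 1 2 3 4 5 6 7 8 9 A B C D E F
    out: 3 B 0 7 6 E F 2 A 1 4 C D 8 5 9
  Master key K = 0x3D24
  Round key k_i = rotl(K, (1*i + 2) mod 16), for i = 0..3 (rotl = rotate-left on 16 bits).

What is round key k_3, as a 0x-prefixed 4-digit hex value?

0xA487

K = 0x3D24
k_0 = rotl(K, (1*0+2) mod 16) = rotl(K, 2) = 0xF490
k_1 = rotl(K, (1*1+2) mod 16) = rotl(K, 3) = 0xE921
k_2 = rotl(K, (1*2+2) mod 16) = rotl(K, 4) = 0xD243
k_3 = rotl(K, (1*3+2) mod 16) = rotl(K, 5) = 0xA487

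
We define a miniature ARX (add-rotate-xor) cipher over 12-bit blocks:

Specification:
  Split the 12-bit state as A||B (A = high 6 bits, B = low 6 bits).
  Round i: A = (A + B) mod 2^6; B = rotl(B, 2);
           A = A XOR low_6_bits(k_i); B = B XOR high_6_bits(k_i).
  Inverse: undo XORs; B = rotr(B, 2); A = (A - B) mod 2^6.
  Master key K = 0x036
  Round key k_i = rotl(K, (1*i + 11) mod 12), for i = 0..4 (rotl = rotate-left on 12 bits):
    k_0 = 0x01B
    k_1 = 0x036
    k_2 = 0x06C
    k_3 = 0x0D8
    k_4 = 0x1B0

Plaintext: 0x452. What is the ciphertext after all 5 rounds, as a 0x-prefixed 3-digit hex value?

0x43E

s_0 = plaintext = 0x452
s_1 = Round(s_0, k_0) = 0xE09
s_2 = Round(s_1, k_1) = 0xDE4
s_3 = Round(s_2, k_2) = 0xDD3
s_4 = Round(s_3, k_3) = 0x48E
s_5 = Round(s_4, k_4) = 0x43E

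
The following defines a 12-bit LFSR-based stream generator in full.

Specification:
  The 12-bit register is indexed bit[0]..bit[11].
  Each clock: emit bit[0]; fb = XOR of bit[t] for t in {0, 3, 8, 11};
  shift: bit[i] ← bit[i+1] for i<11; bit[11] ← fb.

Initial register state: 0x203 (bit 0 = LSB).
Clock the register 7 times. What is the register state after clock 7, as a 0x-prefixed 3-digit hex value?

reg_0 = 0x203
clock 1: out=1, reg = 0x901
clock 2: out=1, reg = 0xC80
clock 3: out=0, reg = 0xE40
clock 4: out=0, reg = 0xF20
clock 5: out=0, reg = 0x790
clock 6: out=0, reg = 0xBC8
clock 7: out=0, reg = 0xDE4

0xDE4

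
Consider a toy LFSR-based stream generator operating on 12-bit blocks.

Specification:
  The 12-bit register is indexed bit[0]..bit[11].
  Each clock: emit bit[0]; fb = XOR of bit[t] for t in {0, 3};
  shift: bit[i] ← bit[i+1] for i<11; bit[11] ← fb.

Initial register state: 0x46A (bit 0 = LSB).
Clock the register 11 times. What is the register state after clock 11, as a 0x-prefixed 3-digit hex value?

reg_0 = 0x46A
clock 1: out=0, reg = 0xA35
clock 2: out=1, reg = 0xD1A
clock 3: out=0, reg = 0xE8D
clock 4: out=1, reg = 0x746
clock 5: out=0, reg = 0x3A3
clock 6: out=1, reg = 0x9D1
clock 7: out=1, reg = 0xCE8
clock 8: out=0, reg = 0xE74
clock 9: out=0, reg = 0x73A
clock 10: out=0, reg = 0xB9D
clock 11: out=1, reg = 0x5CE

0x5CE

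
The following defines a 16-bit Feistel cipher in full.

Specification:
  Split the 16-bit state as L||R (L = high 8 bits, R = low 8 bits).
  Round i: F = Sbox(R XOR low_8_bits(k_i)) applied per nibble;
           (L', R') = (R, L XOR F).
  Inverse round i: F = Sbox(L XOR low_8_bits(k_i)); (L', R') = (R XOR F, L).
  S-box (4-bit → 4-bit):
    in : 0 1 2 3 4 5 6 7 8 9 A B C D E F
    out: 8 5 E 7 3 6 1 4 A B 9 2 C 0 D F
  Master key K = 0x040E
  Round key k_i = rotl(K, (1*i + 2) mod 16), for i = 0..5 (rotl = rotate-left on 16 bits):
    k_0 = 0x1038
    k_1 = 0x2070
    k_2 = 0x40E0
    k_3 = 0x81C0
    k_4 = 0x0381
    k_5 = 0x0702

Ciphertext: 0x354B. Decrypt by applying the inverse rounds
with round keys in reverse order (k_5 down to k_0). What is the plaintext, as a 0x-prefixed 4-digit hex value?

s_0 = ciphertext = 0x354B
s_1 = InvRound(s_0, k_5) = 0x3F35
s_2 = InvRound(s_1, k_4) = 0x183F
s_3 = InvRound(s_2, k_3) = 0x3518
s_4 = InvRound(s_3, k_2) = 0x1E35
s_5 = InvRound(s_4, k_1) = 0x281E
s_6 = InvRound(s_5, k_0) = 0x4628

0x4628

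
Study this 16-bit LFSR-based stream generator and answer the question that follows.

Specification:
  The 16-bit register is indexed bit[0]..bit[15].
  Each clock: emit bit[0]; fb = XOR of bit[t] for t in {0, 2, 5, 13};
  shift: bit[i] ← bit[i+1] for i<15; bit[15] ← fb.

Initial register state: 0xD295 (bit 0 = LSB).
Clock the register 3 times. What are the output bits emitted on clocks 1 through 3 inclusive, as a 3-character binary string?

reg_0 = 0xD295
clock 1: out=1, reg = 0x694A
clock 2: out=0, reg = 0xB4A5
clock 3: out=1, reg = 0x5A52

101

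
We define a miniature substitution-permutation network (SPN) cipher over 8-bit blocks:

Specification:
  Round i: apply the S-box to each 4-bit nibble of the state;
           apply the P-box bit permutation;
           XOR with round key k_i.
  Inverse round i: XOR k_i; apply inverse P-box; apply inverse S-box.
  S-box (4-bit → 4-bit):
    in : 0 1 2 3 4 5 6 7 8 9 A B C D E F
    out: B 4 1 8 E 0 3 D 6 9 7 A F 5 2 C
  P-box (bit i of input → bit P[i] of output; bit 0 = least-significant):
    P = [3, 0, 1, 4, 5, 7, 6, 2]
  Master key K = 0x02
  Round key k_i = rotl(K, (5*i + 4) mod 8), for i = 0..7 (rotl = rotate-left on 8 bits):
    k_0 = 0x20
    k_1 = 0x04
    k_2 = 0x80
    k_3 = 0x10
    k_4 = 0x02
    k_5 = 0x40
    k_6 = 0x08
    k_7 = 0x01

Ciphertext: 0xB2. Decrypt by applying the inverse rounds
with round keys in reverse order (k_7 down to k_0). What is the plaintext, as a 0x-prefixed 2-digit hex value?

0x67

s_0 = ciphertext = 0xB2
s_1 = InvRound(s_0, k_7) = 0x64
s_2 = InvRound(s_1, k_6) = 0x72
s_3 = InvRound(s_2, k_5) = 0x2F
s_4 = InvRound(s_3, k_4) = 0x96
s_5 = InvRound(s_4, k_3) = 0xB1
s_6 = InvRound(s_5, k_2) = 0x2B
s_7 = InvRound(s_6, k_1) = 0x9A
s_8 = InvRound(s_7, k_0) = 0x67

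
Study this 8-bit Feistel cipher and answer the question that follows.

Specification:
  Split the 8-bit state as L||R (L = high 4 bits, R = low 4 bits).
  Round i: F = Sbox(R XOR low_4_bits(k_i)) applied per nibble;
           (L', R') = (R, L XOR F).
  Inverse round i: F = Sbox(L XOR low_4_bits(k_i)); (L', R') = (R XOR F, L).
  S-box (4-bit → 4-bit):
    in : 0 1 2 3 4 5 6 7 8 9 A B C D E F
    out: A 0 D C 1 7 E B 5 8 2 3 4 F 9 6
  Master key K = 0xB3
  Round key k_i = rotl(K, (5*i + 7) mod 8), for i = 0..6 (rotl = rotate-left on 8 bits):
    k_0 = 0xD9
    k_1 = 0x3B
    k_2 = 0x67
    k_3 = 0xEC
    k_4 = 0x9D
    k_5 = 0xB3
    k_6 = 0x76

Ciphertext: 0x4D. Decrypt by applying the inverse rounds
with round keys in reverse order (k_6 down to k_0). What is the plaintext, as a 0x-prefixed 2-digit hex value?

s_0 = ciphertext = 0x4D
s_1 = InvRound(s_0, k_6) = 0x04
s_2 = InvRound(s_1, k_5) = 0x80
s_3 = InvRound(s_2, k_4) = 0x78
s_4 = InvRound(s_3, k_3) = 0xB7
s_5 = InvRound(s_4, k_2) = 0x3B
s_6 = InvRound(s_5, k_1) = 0xE3
s_7 = InvRound(s_6, k_0) = 0x8E

0x8E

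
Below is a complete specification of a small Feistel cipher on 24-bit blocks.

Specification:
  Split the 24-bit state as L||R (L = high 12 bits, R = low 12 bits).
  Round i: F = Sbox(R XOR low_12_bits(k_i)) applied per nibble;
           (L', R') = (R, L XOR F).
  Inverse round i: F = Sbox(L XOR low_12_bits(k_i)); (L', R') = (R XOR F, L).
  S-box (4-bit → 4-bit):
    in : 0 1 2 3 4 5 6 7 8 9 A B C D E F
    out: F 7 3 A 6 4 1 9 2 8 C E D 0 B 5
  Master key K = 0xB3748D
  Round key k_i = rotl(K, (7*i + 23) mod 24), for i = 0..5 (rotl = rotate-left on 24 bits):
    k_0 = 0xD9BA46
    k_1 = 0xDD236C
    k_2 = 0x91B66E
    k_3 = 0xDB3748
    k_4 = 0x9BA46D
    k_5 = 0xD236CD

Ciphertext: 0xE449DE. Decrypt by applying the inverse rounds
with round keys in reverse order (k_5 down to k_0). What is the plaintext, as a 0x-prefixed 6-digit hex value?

0x073FB7

s_0 = ciphertext = 0xE449DE
s_1 = InvRound(s_0, k_5) = 0xBF6E44
s_2 = InvRound(s_1, k_4) = 0xBCABF6
s_3 = InvRound(s_2, k_3) = 0x6D5BCA
s_4 = InvRound(s_3, k_2) = 0x4246D5
s_5 = InvRound(s_4, k_1) = 0xFB7424
s_6 = InvRound(s_5, k_0) = 0x073FB7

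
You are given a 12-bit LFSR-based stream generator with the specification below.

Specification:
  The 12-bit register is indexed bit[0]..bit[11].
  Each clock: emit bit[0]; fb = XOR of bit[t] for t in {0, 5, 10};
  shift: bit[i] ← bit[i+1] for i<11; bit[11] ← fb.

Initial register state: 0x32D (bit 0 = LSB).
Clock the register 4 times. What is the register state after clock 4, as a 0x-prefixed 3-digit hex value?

0x432

reg_0 = 0x32D
clock 1: out=1, reg = 0x196
clock 2: out=0, reg = 0x0CB
clock 3: out=1, reg = 0x865
clock 4: out=1, reg = 0x432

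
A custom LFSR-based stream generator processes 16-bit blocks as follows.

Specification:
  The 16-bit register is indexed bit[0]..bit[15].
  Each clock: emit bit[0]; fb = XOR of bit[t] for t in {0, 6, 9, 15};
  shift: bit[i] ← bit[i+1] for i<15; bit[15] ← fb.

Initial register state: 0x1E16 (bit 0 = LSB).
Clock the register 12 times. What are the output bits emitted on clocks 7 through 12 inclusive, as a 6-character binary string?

reg_0 = 0x1E16
clock 1: out=0, reg = 0x8F0B
clock 2: out=1, reg = 0xC785
clock 3: out=1, reg = 0xE3C2
clock 4: out=0, reg = 0xF1E1
clock 5: out=1, reg = 0xF8F0
clock 6: out=0, reg = 0x7C78
clock 7: out=0, reg = 0xBE3C
clock 8: out=0, reg = 0x5F1E
clock 9: out=0, reg = 0xAF8F
clock 10: out=1, reg = 0xD7C7
clock 11: out=1, reg = 0x6BE3
clock 12: out=1, reg = 0xB5F1

000111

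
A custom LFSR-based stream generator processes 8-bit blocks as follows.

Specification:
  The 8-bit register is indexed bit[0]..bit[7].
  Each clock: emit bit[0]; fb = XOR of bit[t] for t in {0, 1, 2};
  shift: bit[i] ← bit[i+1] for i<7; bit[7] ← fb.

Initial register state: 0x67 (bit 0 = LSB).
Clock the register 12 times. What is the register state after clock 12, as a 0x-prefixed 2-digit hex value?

reg_0 = 0x67
clock 1: out=1, reg = 0xB3
clock 2: out=1, reg = 0x59
clock 3: out=1, reg = 0xAC
clock 4: out=0, reg = 0xD6
clock 5: out=0, reg = 0x6B
clock 6: out=1, reg = 0x35
clock 7: out=1, reg = 0x1A
clock 8: out=0, reg = 0x8D
clock 9: out=1, reg = 0x46
clock 10: out=0, reg = 0x23
clock 11: out=1, reg = 0x11
clock 12: out=1, reg = 0x88

0x88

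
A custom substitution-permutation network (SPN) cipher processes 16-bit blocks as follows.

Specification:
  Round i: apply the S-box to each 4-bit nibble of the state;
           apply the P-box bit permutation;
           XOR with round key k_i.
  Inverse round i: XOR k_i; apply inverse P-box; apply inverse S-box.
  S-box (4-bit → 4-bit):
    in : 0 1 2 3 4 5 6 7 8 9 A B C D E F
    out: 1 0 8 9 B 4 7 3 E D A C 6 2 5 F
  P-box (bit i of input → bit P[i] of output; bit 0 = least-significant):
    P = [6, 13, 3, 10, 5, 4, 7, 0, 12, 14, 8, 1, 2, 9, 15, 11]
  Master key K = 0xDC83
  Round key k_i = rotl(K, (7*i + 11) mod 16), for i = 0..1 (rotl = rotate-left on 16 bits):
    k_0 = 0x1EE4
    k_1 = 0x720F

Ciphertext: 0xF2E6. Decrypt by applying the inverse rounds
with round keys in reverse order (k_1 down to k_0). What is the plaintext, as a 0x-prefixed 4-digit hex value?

0xA879

s_0 = ciphertext = 0xF2E6
s_1 = InvRound(s_0, k_1) = 0x519E
s_2 = InvRound(s_1, k_0) = 0xA879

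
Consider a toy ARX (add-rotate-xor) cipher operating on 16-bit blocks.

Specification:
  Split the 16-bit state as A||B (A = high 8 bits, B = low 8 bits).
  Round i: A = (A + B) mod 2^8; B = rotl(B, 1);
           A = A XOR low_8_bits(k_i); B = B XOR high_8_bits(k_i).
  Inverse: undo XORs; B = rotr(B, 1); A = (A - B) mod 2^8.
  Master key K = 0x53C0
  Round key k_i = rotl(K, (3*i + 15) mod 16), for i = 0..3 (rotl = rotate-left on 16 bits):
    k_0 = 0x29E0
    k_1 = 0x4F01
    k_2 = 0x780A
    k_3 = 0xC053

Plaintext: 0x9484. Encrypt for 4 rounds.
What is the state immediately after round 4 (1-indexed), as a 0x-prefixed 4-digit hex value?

0xDB0C

s_0 = plaintext = 0x9484
s_1 = Round(s_0, k_0) = 0xF820
s_2 = Round(s_1, k_1) = 0x190F
s_3 = Round(s_2, k_2) = 0x2266
s_4 = Round(s_3, k_3) = 0xDB0C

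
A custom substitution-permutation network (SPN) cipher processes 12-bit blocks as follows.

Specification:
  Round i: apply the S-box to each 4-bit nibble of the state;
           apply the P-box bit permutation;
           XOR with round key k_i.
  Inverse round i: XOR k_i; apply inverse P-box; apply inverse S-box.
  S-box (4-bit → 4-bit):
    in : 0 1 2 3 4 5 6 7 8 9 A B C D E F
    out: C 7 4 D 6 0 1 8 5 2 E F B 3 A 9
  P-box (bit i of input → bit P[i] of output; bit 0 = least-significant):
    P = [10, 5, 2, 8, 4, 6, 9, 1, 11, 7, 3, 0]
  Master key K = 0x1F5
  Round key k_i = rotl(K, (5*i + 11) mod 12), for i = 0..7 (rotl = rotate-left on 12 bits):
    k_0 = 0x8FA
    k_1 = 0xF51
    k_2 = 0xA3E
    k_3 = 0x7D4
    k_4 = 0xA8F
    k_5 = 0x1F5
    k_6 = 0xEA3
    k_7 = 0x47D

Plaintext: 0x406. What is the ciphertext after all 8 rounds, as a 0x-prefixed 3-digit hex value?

s_0 = plaintext = 0x406
s_1 = Round(s_0, k_0) = 0xE70
s_2 = Round(s_1, k_1) = 0xED6
s_3 = Round(s_2, k_2) = 0xEEF
s_4 = Round(s_3, k_3) = 0x217
s_5 = Round(s_4, k_4) = 0x9D7
s_6 = Round(s_5, k_5) = 0x025
s_7 = Round(s_6, k_6) = 0xCAA
s_8 = Round(s_7, k_7) = 0xF9A

0xF9A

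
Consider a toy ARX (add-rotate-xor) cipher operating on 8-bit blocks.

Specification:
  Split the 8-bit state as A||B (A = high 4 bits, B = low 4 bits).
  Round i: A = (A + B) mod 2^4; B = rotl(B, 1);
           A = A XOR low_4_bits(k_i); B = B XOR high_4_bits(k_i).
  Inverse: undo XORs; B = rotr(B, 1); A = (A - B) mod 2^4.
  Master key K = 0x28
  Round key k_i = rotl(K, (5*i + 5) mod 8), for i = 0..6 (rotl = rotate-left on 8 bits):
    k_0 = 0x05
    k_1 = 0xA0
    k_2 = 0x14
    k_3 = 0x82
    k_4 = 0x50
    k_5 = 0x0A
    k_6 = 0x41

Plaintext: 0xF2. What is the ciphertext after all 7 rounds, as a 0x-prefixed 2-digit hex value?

s_0 = plaintext = 0xF2
s_1 = Round(s_0, k_0) = 0x44
s_2 = Round(s_1, k_1) = 0x82
s_3 = Round(s_2, k_2) = 0xE5
s_4 = Round(s_3, k_3) = 0x12
s_5 = Round(s_4, k_4) = 0x31
s_6 = Round(s_5, k_5) = 0xE2
s_7 = Round(s_6, k_6) = 0x10

0x10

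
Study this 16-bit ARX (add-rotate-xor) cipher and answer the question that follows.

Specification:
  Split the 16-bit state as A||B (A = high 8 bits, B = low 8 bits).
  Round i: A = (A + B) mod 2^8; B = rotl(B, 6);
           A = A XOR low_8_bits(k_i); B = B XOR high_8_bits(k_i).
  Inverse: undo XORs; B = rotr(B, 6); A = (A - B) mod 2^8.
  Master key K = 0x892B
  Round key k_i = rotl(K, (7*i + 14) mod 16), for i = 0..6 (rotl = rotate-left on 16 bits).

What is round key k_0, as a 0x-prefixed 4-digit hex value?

K = 0x892B
k_0 = rotl(K, (7*0+14) mod 16) = rotl(K, 14) = 0xE24A

0xE24A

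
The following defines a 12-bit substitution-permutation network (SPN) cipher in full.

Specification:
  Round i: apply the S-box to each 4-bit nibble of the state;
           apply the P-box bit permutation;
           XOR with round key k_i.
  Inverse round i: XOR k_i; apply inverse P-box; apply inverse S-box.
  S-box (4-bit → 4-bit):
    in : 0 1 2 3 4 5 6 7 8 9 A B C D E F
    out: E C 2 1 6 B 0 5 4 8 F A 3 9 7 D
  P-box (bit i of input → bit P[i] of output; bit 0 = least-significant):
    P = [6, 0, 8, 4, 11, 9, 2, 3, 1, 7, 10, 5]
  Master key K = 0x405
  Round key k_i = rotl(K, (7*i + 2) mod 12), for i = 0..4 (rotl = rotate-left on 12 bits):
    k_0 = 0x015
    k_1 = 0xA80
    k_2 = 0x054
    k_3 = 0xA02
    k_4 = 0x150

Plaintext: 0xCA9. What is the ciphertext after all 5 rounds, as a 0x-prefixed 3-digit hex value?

0x6F2

s_0 = plaintext = 0xCA9
s_1 = Round(s_0, k_0) = 0xA8B
s_2 = Round(s_1, k_1) = 0xE37
s_3 = Round(s_2, k_2) = 0xD96
s_4 = Round(s_3, k_3) = 0xA28
s_5 = Round(s_4, k_4) = 0x6F2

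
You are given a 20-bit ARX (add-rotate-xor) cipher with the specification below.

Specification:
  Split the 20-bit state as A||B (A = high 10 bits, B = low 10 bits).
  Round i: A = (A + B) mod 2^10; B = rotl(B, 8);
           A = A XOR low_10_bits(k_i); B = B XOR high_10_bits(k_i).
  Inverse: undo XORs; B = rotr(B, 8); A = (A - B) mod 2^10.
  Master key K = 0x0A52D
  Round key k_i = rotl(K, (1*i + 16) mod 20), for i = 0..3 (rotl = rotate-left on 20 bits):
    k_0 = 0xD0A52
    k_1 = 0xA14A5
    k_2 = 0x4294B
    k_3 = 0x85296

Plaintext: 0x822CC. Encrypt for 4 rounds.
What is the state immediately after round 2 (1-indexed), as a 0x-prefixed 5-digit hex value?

0xB4B79

s_0 = plaintext = 0x822CC
s_1 = Round(s_0, k_0) = 0xA1BF1
s_2 = Round(s_1, k_1) = 0xB4B79
s_3 = Round(s_2, k_2) = 0xC00D4
s_4 = Round(s_3, k_3) = 0x50A21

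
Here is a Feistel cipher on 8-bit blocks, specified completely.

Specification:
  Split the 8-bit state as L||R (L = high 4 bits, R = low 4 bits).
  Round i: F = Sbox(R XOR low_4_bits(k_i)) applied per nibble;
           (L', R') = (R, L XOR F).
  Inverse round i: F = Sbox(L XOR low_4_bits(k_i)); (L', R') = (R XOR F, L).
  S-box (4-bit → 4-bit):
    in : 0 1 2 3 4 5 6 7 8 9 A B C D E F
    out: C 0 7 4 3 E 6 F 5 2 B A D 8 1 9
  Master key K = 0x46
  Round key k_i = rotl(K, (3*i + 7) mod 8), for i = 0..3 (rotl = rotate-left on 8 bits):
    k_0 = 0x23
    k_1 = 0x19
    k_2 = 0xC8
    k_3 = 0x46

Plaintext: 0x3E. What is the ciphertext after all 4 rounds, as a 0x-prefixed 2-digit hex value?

s_0 = plaintext = 0x3E
s_1 = Round(s_0, k_0) = 0xEB
s_2 = Round(s_1, k_1) = 0xB9
s_3 = Round(s_2, k_2) = 0x9B
s_4 = Round(s_3, k_3) = 0xB1

0xB1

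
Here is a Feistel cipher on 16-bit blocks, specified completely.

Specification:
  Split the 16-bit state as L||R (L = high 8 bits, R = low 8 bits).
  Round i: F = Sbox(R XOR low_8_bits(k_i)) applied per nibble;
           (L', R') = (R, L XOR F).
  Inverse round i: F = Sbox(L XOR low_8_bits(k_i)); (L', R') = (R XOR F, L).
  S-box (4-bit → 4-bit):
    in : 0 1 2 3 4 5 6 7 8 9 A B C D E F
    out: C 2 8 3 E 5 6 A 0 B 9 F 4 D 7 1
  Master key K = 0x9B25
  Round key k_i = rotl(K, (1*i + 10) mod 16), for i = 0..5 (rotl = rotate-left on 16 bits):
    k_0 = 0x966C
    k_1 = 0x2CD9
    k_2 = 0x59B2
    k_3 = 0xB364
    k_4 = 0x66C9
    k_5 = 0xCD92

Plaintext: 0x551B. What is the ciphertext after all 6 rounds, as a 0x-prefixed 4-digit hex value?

0xD356

s_0 = plaintext = 0x551B
s_1 = Round(s_0, k_0) = 0x1BFF
s_2 = Round(s_1, k_1) = 0xFF9D
s_3 = Round(s_2, k_2) = 0x9D7E
s_4 = Round(s_3, k_3) = 0x7EB4
s_5 = Round(s_4, k_4) = 0xB4D3
s_6 = Round(s_5, k_5) = 0xD356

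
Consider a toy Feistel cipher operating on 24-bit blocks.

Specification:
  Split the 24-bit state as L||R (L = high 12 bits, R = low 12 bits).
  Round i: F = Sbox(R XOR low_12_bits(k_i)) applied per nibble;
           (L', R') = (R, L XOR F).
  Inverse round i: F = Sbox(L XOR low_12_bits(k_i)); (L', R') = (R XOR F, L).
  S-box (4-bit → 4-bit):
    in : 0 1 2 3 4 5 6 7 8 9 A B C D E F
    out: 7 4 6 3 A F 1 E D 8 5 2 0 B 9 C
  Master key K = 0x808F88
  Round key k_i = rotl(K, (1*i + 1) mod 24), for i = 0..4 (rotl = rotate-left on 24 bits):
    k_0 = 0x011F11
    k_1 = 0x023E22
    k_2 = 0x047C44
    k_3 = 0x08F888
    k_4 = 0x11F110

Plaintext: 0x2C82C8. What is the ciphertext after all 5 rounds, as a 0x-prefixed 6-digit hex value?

s_0 = plaintext = 0x2C82C8
s_1 = Round(s_0, k_0) = 0x2C8970
s_2 = Round(s_1, k_1) = 0x970C3E
s_3 = Round(s_2, k_2) = 0xC3EE95
s_4 = Round(s_3, k_3) = 0xE95D75
s_5 = Round(s_4, k_4) = 0xD75E8A

0xD75E8A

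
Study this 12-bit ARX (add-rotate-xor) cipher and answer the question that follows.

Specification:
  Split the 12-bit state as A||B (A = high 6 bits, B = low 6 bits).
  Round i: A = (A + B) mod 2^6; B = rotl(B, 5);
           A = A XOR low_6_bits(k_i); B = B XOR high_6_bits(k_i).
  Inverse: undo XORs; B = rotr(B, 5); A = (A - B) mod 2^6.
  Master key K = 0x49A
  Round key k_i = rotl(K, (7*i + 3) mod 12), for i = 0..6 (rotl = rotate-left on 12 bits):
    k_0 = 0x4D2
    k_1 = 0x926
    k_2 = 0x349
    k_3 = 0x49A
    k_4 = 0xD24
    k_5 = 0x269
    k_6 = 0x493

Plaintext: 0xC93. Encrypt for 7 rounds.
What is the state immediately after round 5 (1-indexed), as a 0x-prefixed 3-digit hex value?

0xFA1

s_0 = plaintext = 0xC93
s_1 = Round(s_0, k_0) = 0x5FA
s_2 = Round(s_1, k_1) = 0xDF9
s_3 = Round(s_2, k_2) = 0xE71
s_4 = Round(s_3, k_3) = 0xC2A
s_5 = Round(s_4, k_4) = 0xFA1
s_6 = Round(s_5, k_5) = 0xDB9
s_7 = Round(s_6, k_6) = 0xF2E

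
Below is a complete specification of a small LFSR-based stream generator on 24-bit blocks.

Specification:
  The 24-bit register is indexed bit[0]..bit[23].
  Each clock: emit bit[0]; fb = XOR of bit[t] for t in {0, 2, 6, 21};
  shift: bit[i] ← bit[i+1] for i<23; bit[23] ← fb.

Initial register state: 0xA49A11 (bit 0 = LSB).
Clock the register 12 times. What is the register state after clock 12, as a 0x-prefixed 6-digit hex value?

0x738A49

reg_0 = 0xA49A11
clock 1: out=1, reg = 0x524D08
clock 2: out=0, reg = 0x292684
clock 3: out=0, reg = 0x149342
clock 4: out=0, reg = 0x8A49A1
clock 5: out=1, reg = 0xC524D0
clock 6: out=0, reg = 0xE29268
clock 7: out=0, reg = 0x714934
clock 8: out=0, reg = 0x38A49A
clock 9: out=0, reg = 0x9C524D
clock 10: out=1, reg = 0xCE2926
clock 11: out=0, reg = 0xE71493
clock 12: out=1, reg = 0x738A49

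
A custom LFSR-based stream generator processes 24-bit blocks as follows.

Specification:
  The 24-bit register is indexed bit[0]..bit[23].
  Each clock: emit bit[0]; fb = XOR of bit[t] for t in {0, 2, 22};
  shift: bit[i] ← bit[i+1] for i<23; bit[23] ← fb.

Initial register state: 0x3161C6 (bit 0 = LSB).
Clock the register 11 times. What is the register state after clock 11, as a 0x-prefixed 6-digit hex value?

0x5B662C

reg_0 = 0x3161C6
clock 1: out=0, reg = 0x98B0E3
clock 2: out=1, reg = 0xCC5871
clock 3: out=1, reg = 0x662C38
clock 4: out=0, reg = 0xB3161C
clock 5: out=0, reg = 0xD98B0E
clock 6: out=0, reg = 0x6CC587
clock 7: out=1, reg = 0xB662C3
clock 8: out=1, reg = 0xDB3161
clock 9: out=1, reg = 0x6D98B0
clock 10: out=0, reg = 0xB6CC58
clock 11: out=0, reg = 0x5B662C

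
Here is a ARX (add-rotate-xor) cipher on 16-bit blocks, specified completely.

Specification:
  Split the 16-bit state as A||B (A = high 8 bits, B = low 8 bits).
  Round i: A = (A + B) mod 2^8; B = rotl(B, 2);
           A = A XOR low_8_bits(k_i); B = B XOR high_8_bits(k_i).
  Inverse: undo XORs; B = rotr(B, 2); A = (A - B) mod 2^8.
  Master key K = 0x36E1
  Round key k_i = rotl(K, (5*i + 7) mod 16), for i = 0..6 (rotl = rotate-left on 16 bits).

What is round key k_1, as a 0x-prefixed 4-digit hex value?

K = 0x36E1
k_0 = rotl(K, (5*0+7) mod 16) = rotl(K, 7) = 0x709B
k_1 = rotl(K, (5*1+7) mod 16) = rotl(K, 12) = 0x136E

0x136E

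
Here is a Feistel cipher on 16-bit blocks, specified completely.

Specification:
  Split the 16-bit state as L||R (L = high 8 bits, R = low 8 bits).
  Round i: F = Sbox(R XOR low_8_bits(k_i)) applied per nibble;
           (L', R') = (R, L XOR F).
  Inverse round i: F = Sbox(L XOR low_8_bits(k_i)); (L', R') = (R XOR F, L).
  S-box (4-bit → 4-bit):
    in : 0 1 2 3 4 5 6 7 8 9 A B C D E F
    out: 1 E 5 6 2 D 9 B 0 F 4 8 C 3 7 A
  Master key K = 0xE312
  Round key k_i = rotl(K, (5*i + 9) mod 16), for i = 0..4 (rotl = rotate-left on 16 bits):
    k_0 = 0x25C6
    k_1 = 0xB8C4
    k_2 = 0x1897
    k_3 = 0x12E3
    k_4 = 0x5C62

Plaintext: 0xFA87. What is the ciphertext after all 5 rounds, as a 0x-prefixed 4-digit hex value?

s_0 = plaintext = 0xFA87
s_1 = Round(s_0, k_0) = 0x87D4
s_2 = Round(s_1, k_1) = 0xD466
s_3 = Round(s_2, k_2) = 0x667A
s_4 = Round(s_3, k_3) = 0x7A99
s_5 = Round(s_4, k_4) = 0x99D2

0x99D2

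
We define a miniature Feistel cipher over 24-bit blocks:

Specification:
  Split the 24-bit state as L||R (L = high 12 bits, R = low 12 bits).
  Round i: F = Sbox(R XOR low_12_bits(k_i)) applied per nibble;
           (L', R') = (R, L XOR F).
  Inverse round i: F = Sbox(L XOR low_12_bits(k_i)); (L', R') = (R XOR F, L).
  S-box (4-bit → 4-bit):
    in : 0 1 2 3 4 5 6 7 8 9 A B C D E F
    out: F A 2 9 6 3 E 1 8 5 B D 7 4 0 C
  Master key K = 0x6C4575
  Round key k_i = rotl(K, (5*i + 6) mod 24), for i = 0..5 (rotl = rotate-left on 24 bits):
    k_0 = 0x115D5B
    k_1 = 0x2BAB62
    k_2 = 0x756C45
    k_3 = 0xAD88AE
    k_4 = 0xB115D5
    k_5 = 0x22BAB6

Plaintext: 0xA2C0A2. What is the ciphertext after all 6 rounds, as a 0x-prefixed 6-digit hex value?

s_0 = plaintext = 0xA2C0A2
s_1 = Round(s_0, k_0) = 0x0A2EE9
s_2 = Round(s_1, k_1) = 0xEE932F
s_3 = Round(s_2, k_2) = 0x32F202
s_4 = Round(s_3, k_3) = 0x202898
s_5 = Round(s_4, k_4) = 0x898666
s_6 = Round(s_5, k_5) = 0x666FD7

0x666FD7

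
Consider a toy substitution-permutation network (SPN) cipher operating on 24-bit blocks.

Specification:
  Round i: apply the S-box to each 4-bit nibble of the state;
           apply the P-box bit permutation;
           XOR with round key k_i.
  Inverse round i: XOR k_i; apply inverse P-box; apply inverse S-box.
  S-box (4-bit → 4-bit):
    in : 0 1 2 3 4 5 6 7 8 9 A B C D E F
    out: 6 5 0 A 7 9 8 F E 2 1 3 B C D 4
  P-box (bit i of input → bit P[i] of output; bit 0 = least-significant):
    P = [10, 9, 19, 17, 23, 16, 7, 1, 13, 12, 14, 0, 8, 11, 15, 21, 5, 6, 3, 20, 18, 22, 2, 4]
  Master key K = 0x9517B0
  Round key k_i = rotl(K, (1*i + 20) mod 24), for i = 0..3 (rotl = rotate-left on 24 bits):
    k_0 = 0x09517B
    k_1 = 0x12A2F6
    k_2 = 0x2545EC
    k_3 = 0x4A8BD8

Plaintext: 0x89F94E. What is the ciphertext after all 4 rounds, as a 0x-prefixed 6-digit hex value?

s_0 = plaintext = 0x89F94E
s_1 = Round(s_0, k_0) = 0xC2C5AF
s_2 = Round(s_1, k_1) = 0xFE8BE7
s_3 = Round(s_2, k_2) = 0x9FFB42
s_4 = Round(s_3, k_3) = 0x8B3B50

0x8B3B50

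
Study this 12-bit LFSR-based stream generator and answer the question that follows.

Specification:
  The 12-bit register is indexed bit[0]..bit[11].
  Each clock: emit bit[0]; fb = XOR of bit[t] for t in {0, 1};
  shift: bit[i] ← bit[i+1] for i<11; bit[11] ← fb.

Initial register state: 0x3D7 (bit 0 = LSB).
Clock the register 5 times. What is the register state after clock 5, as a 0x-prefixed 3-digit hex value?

0xE1E

reg_0 = 0x3D7
clock 1: out=1, reg = 0x1EB
clock 2: out=1, reg = 0x0F5
clock 3: out=1, reg = 0x87A
clock 4: out=0, reg = 0xC3D
clock 5: out=1, reg = 0xE1E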